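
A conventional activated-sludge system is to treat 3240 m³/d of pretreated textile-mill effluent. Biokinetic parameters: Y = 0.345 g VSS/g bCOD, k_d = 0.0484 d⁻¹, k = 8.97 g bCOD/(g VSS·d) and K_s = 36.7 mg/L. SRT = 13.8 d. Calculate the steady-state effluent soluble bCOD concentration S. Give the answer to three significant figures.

For a completely mixed reactor with recycle the Lawrence–McCarty relation gives S = K_s·(1 + k_d·θ_c) / [θ_c·(Y·k − k_d) − 1] = 36.7 × (1 + 0.0484 × 13.8) / [13.8 × (0.345 × 8.97 − 0.0484) − 1] = 61.21 / 41.04 = 1.492 mg/L.

S ≈ 1.49 mg/L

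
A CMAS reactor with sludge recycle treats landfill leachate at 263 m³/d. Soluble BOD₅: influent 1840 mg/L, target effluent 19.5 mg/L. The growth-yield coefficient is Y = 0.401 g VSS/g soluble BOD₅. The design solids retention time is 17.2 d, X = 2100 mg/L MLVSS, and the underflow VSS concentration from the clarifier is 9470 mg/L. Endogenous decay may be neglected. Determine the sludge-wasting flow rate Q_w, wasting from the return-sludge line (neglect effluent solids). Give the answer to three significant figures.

Q_w ≈ 20.3 m³/d

With k_d = 0 the design equation reduces to V = Y Q (S₀−S) θ_c / X = 0.401 × 263 × (1840 − 19.5) × 17.2 / 2100 = 1573 m³.
Wasting from the return line (neglecting effluent solids): Q_w = V·X / (θ_c·X_r) = 1573 × 2100 / (17.2 × 9470) = 20.27 m³/d.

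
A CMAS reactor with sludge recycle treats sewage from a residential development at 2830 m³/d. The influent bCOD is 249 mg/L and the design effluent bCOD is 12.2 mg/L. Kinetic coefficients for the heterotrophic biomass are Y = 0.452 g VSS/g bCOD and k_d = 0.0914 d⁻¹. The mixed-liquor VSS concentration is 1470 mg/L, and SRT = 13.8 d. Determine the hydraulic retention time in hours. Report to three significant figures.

Steady-state biomass mass balance: V·X·(1 + k_d·θ_c) = Y·Q·(S₀ − S)·θ_c, so V = 0.452 × 2830 × (249 − 12.2) × 13.8 / [1470 × (1 + 0.0914 × 13.8)] = 4.18×10^6 / 3324 = 1257 m³.
τ = V/Q = 1257/2830 = 0.4443 d, or 10.66 h.

τ ≈ 10.7 h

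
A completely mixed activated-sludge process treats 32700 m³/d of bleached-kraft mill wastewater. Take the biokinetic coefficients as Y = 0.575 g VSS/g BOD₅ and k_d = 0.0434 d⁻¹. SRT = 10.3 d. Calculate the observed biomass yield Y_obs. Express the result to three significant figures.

Y_obs ≈ 0.397 g VSS/g BOD₅

Y_obs = Y / (1 + k_d θ_c) = 0.575 / (1 + 0.0434 × 10.3) = 0.575 / 1.447 = 0.3974.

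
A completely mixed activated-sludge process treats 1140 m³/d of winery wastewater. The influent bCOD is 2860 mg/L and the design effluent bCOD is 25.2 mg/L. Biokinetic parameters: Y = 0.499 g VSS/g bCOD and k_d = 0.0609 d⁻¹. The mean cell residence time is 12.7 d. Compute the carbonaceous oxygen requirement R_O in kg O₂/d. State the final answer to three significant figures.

R_O ≈ 1940 kg O₂/d

Observed yield with endogenous decay: Y_obs = Y / (1 + k_d·θ_c) = 0.499 / (1 + 0.0609 × 12.7) = 0.499 / 1.773 = 0.2814 g VSS/g bCOD.
Q·(S₀ − S) = 1140 × (2860 − 25.2) × 10⁻³ = 3232 kg/d removed.
P_X = Y_obs·Q·(S₀ − S) = 0.2814 × 3232 = 909.3 kg VSS/d.
R_O = Q·(S₀ − S) − 1.42·P_X = 3232 − 1.42 × 909.3 = 1940 kg O₂/d.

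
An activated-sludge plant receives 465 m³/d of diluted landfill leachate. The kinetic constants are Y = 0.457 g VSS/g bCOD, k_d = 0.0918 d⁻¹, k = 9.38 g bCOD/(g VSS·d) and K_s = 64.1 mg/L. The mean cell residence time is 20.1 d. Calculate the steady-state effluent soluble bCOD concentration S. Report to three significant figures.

S ≈ 2.19 mg/L

Effluent substrate depends only on kinetics and SRT: S = K_s(1 + k_d θ_c) / [θ_c(Yk − k_d) − 1] = 64.1 × (1 + 0.0918 × 20.1) / [20.1 × (0.457 × 9.38 − 0.0918) − 1] = 182.4 / 83.32 = 2.189 mg/L.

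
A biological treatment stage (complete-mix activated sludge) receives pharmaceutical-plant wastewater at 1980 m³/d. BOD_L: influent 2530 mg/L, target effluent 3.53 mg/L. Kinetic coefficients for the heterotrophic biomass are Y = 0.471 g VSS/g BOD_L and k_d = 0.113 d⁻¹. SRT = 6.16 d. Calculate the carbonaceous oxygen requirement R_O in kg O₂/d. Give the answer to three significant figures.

R_O ≈ 3030 kg O₂/d

Observed yield with endogenous decay: Y_obs = Y / (1 + k_d·θ_c) = 0.471 / (1 + 0.113 × 6.16) = 0.471 / 1.696 = 0.2777 g VSS/g BOD_L.
Q·(S₀ − S) = 1980 × (2530 − 3.53) × 10⁻³ = 5002 kg/d removed.
Biomass synthesised: P_X = Y_obs × 5002 = 1389 kg VSS/d.
R_O = Q·ΔS − 1.42 P_X = 5002 − 1973 = 3030 kg O₂/d.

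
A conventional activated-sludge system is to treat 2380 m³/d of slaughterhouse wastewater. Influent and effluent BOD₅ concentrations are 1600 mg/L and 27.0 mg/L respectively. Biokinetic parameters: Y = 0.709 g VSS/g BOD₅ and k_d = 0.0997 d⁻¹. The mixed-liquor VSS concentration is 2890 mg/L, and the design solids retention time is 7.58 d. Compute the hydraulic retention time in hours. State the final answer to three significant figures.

From the SRT design equation V = Y Q (S₀−S) θ_c / [X (1 + k_d θ_c)] = 0.709 × 2380 × (1600 − 27.0) × 7.58 / [2890 × (1 + 0.0997 × 7.58)] = 2.01×10^7 / 5074 = 3965 m³.
τ = V/Q = 3965/2380 = 1.666 d, or 39.99 h.

τ ≈ 40.0 h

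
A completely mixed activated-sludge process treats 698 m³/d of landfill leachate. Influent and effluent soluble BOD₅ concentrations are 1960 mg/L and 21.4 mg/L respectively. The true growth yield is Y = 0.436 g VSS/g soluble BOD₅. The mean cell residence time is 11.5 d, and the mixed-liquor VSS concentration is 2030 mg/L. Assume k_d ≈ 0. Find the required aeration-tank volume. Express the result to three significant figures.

Biomass mass balance (decay neglected): V·X = Y·Q·(S₀ − S)·θ_c, so V = 0.436 × 698 × (1960 − 21.4) × 11.5 / 2030 = 3342 m³.

V ≈ 3340 m³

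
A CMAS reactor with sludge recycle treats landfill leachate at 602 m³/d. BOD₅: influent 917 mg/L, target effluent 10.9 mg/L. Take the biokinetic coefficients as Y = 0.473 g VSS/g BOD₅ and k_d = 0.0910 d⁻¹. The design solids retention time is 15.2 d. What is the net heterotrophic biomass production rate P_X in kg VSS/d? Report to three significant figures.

Correct the yield for decay: Y_obs = Y/(1 + k_d θ_c) = 0.473 / (1 + 0.0910 × 15.2) = 0.473 / 2.383 = 0.1985.
Mass of BOD₅ removed per day: Q(S₀ − S) = 602 × 906.1 g/m³ = 545.5 kg/d.
Net biomass production P_X = Y_obs × Q·(S₀ − S) = 0.1985 × 545.5 = 108.3 kg VSS/d.

P_X ≈ 108 kg VSS/d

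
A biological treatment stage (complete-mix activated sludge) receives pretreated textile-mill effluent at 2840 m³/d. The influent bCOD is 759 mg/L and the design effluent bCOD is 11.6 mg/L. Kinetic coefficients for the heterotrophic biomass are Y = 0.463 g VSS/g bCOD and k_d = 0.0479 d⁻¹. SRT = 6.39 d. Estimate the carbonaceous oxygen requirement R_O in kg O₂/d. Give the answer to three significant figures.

R_O ≈ 1050 kg O₂/d

Observed yield with endogenous decay: Y_obs = Y / (1 + k_d·θ_c) = 0.463 / (1 + 0.0479 × 6.39) = 0.463 / 1.306 = 0.3545 g VSS/g bCOD.
Q·(S₀ − S) = 2840 × (759 − 11.6) × 10⁻³ = 2123 kg/d removed.
Net sludge production P_X = 0.3545 × 2123 = 752.5 kg VSS/d.
R_O = Q·ΔS − 1.42 P_X = 2123 − 1068 = 1054 kg O₂/d.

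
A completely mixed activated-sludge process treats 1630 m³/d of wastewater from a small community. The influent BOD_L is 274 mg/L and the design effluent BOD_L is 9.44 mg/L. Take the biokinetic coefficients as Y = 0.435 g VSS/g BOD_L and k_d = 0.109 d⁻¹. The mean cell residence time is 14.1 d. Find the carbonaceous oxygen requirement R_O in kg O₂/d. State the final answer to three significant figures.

R_O ≈ 326 kg O₂/d

The observed yield is Y_obs = Y/(1 + k_d·θ_c) = 0.435 / (1 + 0.109 × 14.1) = 0.435 / 2.537 = 0.1715 g VSS per g BOD_L removed.
ΔS = 274 − 9.44 = 264.6 mg/L, so the substrate removal rate is 1630 × 264.6/1000 = 431.2 kg BOD_L/d.
P_X = Y_obs·Q·(S₀ − S) = 0.1715 × 431.2 = 73.94 kg VSS/d.
R_O = Q·ΔS − 1.42 P_X = 431.2 − 105.0 = 326.2 kg O₂/d.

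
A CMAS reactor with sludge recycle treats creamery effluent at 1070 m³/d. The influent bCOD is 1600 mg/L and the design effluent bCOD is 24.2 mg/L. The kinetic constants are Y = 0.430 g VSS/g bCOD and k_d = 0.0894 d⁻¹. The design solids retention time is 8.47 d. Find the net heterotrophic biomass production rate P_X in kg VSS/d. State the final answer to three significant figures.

P_X ≈ 413 kg VSS/d

The observed yield is Y_obs = Y/(1 + k_d·θ_c) = 0.430 / (1 + 0.0894 × 8.47) = 0.430 / 1.757 = 0.2447 g VSS per g bCOD removed.
Substrate removed = Q·(S₀ − S) = 1070 m³/d × (1600 − 24.2) g/m³ = 1.69×10^6 g/d = 1686 kg/d.
Biomass produced: P_X = Y_obs·Q·ΔS = 0.2447 × 1686 ≈ 412.6 kg VSS/d.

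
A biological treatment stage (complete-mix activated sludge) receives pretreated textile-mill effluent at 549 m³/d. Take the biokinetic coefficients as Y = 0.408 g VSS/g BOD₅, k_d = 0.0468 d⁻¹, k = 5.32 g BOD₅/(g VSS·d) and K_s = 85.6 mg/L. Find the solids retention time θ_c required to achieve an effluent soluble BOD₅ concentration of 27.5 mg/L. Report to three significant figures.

At the target effluent, Y k S/(K_s+S) = 0.408×5.32×27.5/113.1 = 0.5278 d⁻¹.
1/θ_c = 0.5278 − 0.0468 = 0.4810 d⁻¹, so θ_c = 2.079 d.

θ_c ≈ 2.08 d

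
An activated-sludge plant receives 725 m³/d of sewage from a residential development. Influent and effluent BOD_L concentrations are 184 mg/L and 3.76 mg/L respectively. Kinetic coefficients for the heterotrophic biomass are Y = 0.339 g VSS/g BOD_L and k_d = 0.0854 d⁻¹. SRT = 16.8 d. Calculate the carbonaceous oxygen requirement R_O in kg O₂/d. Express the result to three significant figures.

Observed yield with endogenous decay: Y_obs = Y / (1 + k_d·θ_c) = 0.339 / (1 + 0.0854 × 16.8) = 0.339 / 2.435 = 0.1392 g VSS/g BOD_L.
Mass of BOD_L removed per day: Q(S₀ − S) = 725 × 180.2 g/m³ = 130.7 kg/d.
Net sludge production P_X = 0.1392 × 130.7 = 18.19 kg VSS/d.
R_O = Q·ΔS − 1.42 P_X = 130.7 − 25.84 = 104.8 kg O₂/d.

R_O ≈ 105 kg O₂/d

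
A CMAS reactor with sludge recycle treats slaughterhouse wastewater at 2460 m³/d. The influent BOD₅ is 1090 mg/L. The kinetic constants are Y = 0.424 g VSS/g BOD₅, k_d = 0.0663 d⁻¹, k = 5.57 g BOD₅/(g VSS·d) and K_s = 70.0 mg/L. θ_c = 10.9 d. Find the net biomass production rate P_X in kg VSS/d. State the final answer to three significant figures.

P_X ≈ 657 kg VSS/d

From the Monod/SRT balance for a CMAS, S = K_s·(1+k_d θ_c)/[θ_c·(Y k − k_d) − 1] = 70.0 × (1 + 0.0663 × 10.9) / [10.9 × (0.424 × 5.57 − 0.0663) − 1] = 120.6 / 24.02 = 5.020 mg/L.
Observed yield with endogenous decay: Y_obs = Y / (1 + k_d·θ_c) = 0.424 / (1 + 0.0663 × 10.9) = 0.424 / 1.723 = 0.2461 g VSS/g BOD₅.
Mass of BOD₅ removed per day: Q(S₀ − S) = 2460 × 1085 g/m³ = 2669 kg/d.
Net biomass production P_X = Y_obs × Q·(S₀ − S) = 0.2461 × 2669 = 656.9 kg VSS/d.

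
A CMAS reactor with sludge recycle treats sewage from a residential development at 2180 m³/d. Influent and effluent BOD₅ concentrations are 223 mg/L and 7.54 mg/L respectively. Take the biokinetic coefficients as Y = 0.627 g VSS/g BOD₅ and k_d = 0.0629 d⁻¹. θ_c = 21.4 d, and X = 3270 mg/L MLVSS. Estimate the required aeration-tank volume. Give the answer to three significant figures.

Rearranging the biomass balance for a CMAS with decay, V = Y·Q·ΔS·θ_c / [X·(1+k_d θ_c)] = 0.627 × 2180 × (223 − 7.54) × 21.4 / [3270 × (1 + 0.0629 × 21.4)] = 6.3×10^6 / 7672 = 821.5 m³.

V ≈ 822 m³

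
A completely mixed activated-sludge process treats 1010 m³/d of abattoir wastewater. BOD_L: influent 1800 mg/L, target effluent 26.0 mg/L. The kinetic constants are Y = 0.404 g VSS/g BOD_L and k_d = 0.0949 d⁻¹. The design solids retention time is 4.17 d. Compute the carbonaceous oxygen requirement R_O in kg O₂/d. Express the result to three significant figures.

Correct the yield for decay: Y_obs = Y/(1 + k_d θ_c) = 0.404 / (1 + 0.0949 × 4.17) = 0.404 / 1.396 = 0.2895.
Q·(S₀ − S) = 1010 × (1800 − 26.0) × 10⁻³ = 1792 kg/d removed.
Net sludge production P_X = 0.2895 × 1792 = 518.6 kg VSS/d.
Carbonaceous O₂ demand = substrate oxidised − cell-mass equivalent = 1792 − 1.42 × 518.6 = 1055 kg O₂/d.

R_O ≈ 1060 kg O₂/d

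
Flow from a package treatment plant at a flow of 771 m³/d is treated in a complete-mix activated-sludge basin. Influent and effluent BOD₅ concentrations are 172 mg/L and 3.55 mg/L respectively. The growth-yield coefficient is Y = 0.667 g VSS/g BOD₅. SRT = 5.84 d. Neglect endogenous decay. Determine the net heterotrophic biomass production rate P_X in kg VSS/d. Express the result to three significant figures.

With endogenous decay neglected, the observed yield equals the true yield: Y_obs = Y = 0.667 g VSS/g BOD₅.
Q·(S₀ − S) = 771 × (172 − 3.55) × 10⁻³ = 129.9 kg/d removed.
P_X = Y_obs · Q(S₀ − S) = 0.6670 × 129.9 = 86.63 kg VSS/d.

P_X ≈ 86.6 kg VSS/d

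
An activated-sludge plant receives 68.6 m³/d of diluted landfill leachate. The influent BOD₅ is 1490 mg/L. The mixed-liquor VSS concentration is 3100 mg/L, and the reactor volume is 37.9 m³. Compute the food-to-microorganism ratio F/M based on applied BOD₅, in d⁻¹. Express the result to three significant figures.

F/M = Q·S₀ / (V·X) = 68.6 × 1490 / (37.90 × 3100) = 0.8700 g BOD₅·(g VSS·d)⁻¹.

F/M ≈ 0.870 d⁻¹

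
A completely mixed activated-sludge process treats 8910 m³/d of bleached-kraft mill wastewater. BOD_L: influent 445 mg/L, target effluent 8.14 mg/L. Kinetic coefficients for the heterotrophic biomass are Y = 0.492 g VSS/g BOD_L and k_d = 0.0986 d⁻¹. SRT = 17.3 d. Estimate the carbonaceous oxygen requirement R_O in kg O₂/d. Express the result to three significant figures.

R_O ≈ 2890 kg O₂/d

Observed yield with endogenous decay: Y_obs = Y / (1 + k_d·θ_c) = 0.492 / (1 + 0.0986 × 17.3) = 0.492 / 2.706 = 0.1818 g VSS/g BOD_L.
Q·(S₀ − S) = 8910 × (445 − 8.14) × 10⁻³ = 3892 kg/d removed.
Net sludge production P_X = 0.1818 × 3892 = 707.8 kg VSS/d.
R_O = Q·(S₀ − S) − 1.42·P_X = 3892 − 1.42 × 707.8 = 2887 kg O₂/d.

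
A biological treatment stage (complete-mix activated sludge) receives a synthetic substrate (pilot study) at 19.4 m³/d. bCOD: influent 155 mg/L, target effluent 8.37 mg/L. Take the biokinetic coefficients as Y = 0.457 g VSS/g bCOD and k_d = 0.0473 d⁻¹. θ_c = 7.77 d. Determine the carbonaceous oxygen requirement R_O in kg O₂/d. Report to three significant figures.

Y_obs = Y / (1 + k_d θ_c) = 0.457 / (1 + 0.0473 × 7.77) = 0.457 / 1.368 = 0.3342.
Mass of bCOD removed per day: Q(S₀ − S) = 19.4 × 146.6 g/m³ = 2.845 kg/d.
P_X = Y_obs·Q·(S₀ − S) = 0.3342 × 2.845 = 0.9506 kg VSS/d.
Carbonaceous O₂ demand = substrate oxidised − cell-mass equivalent = 2.845 − 1.42 × 0.9506 = 1.495 kg O₂/d.

R_O ≈ 1.49 kg O₂/d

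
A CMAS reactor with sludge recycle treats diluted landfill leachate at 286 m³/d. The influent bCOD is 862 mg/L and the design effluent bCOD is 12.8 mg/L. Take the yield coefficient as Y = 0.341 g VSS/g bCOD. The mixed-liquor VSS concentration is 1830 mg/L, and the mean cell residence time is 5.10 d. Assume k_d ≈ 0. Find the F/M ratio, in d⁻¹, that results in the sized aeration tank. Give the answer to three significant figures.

With k_d = 0 the design equation reduces to V = Y Q (S₀−S) θ_c / X = 0.341 × 286 × (862 − 12.8) × 5.10 / 1830 = 230.8 m³.
F/M = Q·S₀ / (V·X) = 286 × 862 / (230.8 × 1830) = 0.5837 g bCOD·(g VSS·d)⁻¹.

F/M ≈ 0.584 d⁻¹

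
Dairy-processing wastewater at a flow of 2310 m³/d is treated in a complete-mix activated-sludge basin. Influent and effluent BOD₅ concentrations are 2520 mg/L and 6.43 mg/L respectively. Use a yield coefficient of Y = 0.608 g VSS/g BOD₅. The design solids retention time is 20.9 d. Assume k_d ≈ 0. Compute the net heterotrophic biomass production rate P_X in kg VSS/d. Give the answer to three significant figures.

P_X ≈ 3530 kg VSS/d

Since k_d ≈ 0, Y_obs = Y = 0.608 g VSS/g BOD₅.
ΔS = 2520 − 6.43 = 2514 mg/L, so the substrate removal rate is 2310 × 2514/1000 = 5806 kg BOD₅/d.
Net biomass production P_X = Y_obs × Q·(S₀ − S) = 0.6080 × 5806 = 3530 kg VSS/d.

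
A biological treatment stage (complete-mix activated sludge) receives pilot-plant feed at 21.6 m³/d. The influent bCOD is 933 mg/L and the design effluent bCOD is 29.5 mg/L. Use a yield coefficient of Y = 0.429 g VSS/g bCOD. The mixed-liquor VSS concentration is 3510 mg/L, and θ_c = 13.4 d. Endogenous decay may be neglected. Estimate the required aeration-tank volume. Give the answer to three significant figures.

V ≈ 32.0 m³

V·X = Y·Q·ΔS·θ_c gives V = 0.429 × 21.6 × (933 − 29.5) × 13.4 / 3510 = 31.96 m³.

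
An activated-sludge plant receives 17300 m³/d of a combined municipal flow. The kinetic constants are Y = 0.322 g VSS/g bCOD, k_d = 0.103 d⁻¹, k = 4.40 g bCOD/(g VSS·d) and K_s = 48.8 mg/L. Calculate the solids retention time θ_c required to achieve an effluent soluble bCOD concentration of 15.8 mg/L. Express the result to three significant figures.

Specific growth rate at S = 15.8 mg/L: μ = YkS/(K_s+S) = 0.322·4.40·15.8/(48.8+15.8) = 0.3465 d⁻¹.
1/θ_c = 0.3465 − 0.103 = 0.2435 d⁻¹, so θ_c = 4.106 d.

θ_c ≈ 4.11 d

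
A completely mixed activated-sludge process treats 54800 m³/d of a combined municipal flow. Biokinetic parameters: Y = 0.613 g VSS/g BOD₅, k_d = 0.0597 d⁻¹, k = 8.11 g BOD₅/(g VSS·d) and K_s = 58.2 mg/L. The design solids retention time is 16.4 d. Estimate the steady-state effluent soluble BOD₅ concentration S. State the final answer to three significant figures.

S ≈ 1.45 mg/L

From the Monod/SRT balance for a CMAS, S = K_s·(1+k_d θ_c)/[θ_c·(Y k − k_d) − 1] = 58.2 × (1 + 0.0597 × 16.4) / [16.4 × (0.613 × 8.11 − 0.0597) − 1] = 115.2 / 79.55 = 1.448 mg/L.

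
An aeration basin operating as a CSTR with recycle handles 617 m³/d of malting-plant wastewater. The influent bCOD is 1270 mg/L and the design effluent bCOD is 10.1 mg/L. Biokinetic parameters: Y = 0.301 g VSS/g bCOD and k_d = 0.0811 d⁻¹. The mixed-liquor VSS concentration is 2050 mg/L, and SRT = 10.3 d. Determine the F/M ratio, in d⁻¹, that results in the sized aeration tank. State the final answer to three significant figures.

F/M ≈ 0.597 d⁻¹

Steady-state biomass mass balance: V·X·(1 + k_d·θ_c) = Y·Q·(S₀ − S)·θ_c, so V = 0.301 × 617 × (1270 − 10.1) × 10.3 / [2050 × (1 + 0.0811 × 10.3)] = 2.41×10^6 / 3762 = 640.6 m³.
F/M = applied load / biomass = Q·S₀/(V·X) = 617 × 1270 / (640.6 × 2050) = 0.5967 d⁻¹.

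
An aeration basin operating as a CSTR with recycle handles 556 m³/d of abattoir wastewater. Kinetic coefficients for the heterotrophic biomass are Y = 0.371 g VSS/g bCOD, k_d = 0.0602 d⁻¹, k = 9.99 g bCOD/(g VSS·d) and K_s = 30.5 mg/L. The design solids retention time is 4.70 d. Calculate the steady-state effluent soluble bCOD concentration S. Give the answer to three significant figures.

S ≈ 2.42 mg/L

From the Monod/SRT balance for a CMAS, S = K_s·(1+k_d θ_c)/[θ_c·(Y k − k_d) − 1] = 30.5 × (1 + 0.0602 × 4.70) / [4.70 × (0.371 × 9.99 − 0.0602) − 1] = 39.13 / 16.14 = 2.425 mg/L.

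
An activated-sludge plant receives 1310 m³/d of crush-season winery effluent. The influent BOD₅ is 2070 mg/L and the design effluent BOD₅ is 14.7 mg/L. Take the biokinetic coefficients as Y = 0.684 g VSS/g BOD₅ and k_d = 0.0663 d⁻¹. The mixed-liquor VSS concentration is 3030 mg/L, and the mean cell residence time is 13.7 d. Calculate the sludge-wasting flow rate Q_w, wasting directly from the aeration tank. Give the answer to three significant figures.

Rearranging the biomass balance for a CMAS with decay, V = Y·Q·ΔS·θ_c / [X·(1+k_d θ_c)] = 0.684 × 1310 × (2070 − 14.7) × 13.7 / [3030 × (1 + 0.0663 × 13.7)] = 2.52×10^7 / 5782 = 4363 m³.
With mixed-liquor wasting, θ_c = V/Q_w, so Q_w = V/θ_c = 4363/13.7 = 318.5 m³/d.

Q_w ≈ 319 m³/d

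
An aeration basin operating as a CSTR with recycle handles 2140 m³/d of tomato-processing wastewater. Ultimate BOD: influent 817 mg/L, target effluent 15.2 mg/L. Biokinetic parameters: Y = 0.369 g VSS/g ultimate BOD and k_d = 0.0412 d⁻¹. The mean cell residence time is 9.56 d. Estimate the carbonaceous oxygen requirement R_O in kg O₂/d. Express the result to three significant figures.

Y_obs = Y / (1 + k_d θ_c) = 0.369 / (1 + 0.0412 × 9.56) = 0.369 / 1.394 = 0.2647.
Substrate removed = Q·(S₀ − S) = 2140 m³/d × (817 − 15.2) g/m³ = 1.72×10^6 g/d = 1716 kg/d.
Biomass synthesised: P_X = Y_obs × 1716 = 454.2 kg VSS/d.
R_O = Q·(S₀ − S) − 1.42·P_X = 1716 − 1.42 × 454.2 = 1071 kg O₂/d.

R_O ≈ 1070 kg O₂/d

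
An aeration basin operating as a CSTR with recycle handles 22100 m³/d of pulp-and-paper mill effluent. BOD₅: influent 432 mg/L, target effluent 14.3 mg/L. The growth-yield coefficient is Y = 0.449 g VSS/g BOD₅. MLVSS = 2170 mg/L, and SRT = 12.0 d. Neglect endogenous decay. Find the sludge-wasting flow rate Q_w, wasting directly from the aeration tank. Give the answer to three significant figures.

With k_d = 0 the design equation reduces to V = Y Q (S₀−S) θ_c / X = 0.449 × 22100 × (432 − 14.3) × 12.0 / 2170 = 22921 m³.
Wasting from the aeration tank: Q_w = V / θ_c = 22921 / 12.0 = 1910 m³/d.

Q_w ≈ 1910 m³/d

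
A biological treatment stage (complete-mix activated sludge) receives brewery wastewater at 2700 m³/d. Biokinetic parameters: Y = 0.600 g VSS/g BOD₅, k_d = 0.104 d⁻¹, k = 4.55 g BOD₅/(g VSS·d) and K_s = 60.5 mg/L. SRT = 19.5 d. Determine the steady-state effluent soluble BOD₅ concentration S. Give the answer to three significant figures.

S ≈ 3.65 mg/L

Effluent substrate depends only on kinetics and SRT: S = K_s(1 + k_d θ_c) / [θ_c(Yk − k_d) − 1] = 60.5 × (1 + 0.104 × 19.5) / [19.5 × (0.600 × 4.55 − 0.104) − 1] = 183.2 / 50.21 = 3.649 mg/L.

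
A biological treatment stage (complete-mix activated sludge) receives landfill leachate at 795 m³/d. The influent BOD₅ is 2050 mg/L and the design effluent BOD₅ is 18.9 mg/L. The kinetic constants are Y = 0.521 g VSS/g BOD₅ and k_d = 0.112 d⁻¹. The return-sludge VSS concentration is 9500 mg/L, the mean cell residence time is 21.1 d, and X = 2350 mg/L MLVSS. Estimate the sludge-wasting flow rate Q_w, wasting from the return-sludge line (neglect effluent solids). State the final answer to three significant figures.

Steady-state biomass mass balance: V·X·(1 + k_d·θ_c) = Y·Q·(S₀ − S)·θ_c, so V = 0.521 × 795 × (2050 − 18.9) × 21.1 / [2350 × (1 + 0.112 × 21.1)] = 1.78×10^7 / 7904 = 2246 m³.
Wasting from the return line (neglecting effluent solids): Q_w = V·X / (θ_c·X_r) = 2246 × 2350 / (21.1 × 9500) = 26.33 m³/d.

Q_w ≈ 26.3 m³/d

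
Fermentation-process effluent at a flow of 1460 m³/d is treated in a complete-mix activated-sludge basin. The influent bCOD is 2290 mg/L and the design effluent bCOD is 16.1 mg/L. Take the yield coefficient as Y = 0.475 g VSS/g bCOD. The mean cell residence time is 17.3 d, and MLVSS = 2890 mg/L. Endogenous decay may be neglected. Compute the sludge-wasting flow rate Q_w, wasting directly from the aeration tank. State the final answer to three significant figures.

Q_w ≈ 546 m³/d

Biomass mass balance (decay neglected): V·X = Y·Q·(S₀ − S)·θ_c, so V = 0.475 × 1460 × (2290 − 16.1) × 17.3 / 2890 = 9440 m³.
For wasting at MLVSS concentration, Q_w = V/θ_c = 9440/17.3 = 545.7 m³/d.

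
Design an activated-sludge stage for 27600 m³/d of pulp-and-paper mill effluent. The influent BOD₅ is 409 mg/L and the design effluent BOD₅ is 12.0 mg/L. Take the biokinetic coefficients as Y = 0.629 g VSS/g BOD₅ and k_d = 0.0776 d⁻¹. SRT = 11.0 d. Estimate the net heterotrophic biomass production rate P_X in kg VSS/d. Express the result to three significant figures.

Y_obs = Y / (1 + k_d θ_c) = 0.629 / (1 + 0.0776 × 11.0) = 0.629 / 1.854 = 0.3393.
Substrate removed = Q·(S₀ − S) = 27600 m³/d × (409 − 12.0) g/m³ = 1.1×10^7 g/d = 10957 kg/d.
Net biomass production P_X = Y_obs × Q·(S₀ − S) = 0.3393 × 10957 = 3718 kg VSS/d.

P_X ≈ 3720 kg VSS/d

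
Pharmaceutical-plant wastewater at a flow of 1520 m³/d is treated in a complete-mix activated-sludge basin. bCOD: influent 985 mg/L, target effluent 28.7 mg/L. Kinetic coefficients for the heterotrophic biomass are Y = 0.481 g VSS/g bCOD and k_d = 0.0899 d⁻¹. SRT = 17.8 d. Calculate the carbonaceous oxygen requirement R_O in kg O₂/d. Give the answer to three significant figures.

Correct the yield for decay: Y_obs = Y/(1 + k_d θ_c) = 0.481 / (1 + 0.0899 × 17.8) = 0.481 / 2.600 = 0.1850.
Q·(S₀ − S) = 1520 × (985 − 28.7) × 10⁻³ = 1454 kg/d removed.
P_X = Y_obs·Q·(S₀ − S) = 0.1850 × 1454 = 268.9 kg VSS/d.
Carbonaceous O₂ demand = substrate oxidised − cell-mass equivalent = 1454 − 1.42 × 268.9 = 1072 kg O₂/d.

R_O ≈ 1070 kg O₂/d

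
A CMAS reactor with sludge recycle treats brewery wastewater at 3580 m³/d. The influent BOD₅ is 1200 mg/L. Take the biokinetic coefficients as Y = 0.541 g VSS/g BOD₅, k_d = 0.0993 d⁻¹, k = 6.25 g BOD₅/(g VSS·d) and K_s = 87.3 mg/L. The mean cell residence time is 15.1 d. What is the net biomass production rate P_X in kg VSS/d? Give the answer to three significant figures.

P_X ≈ 926 kg VSS/d

Effluent substrate depends only on kinetics and SRT: S = K_s(1 + k_d θ_c) / [θ_c(Yk − k_d) − 1] = 87.3 × (1 + 0.0993 × 15.1) / [15.1 × (0.541 × 6.25 − 0.0993) − 1] = 218.2 / 48.56 = 4.494 mg/L.
Observed yield with endogenous decay: Y_obs = Y / (1 + k_d·θ_c) = 0.541 / (1 + 0.0993 × 15.1) = 0.541 / 2.499 = 0.2164 g VSS/g BOD₅.
Q·(S₀ − S) = 3580 × (1200 − 4.49) × 10⁻³ = 4280 kg/d removed.
Biomass produced: P_X = Y_obs·Q·ΔS = 0.2164 × 4280 ≈ 926.4 kg VSS/d.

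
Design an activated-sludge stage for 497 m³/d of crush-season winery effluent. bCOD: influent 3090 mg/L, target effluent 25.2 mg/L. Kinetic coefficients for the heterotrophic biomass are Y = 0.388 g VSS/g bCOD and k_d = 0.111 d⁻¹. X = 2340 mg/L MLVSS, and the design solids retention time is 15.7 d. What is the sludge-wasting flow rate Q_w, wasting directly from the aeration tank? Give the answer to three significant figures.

From the SRT design equation V = Y Q (S₀−S) θ_c / [X (1 + k_d θ_c)] = 0.388 × 497 × (3090 − 25.2) × 15.7 / [2340 × (1 + 0.111 × 15.7)] = 9.28×10^6 / 6418 = 1446 m³.
With mixed-liquor wasting, θ_c = V/Q_w, so Q_w = V/θ_c = 1446/15.7 = 92.09 m³/d.

Q_w ≈ 92.1 m³/d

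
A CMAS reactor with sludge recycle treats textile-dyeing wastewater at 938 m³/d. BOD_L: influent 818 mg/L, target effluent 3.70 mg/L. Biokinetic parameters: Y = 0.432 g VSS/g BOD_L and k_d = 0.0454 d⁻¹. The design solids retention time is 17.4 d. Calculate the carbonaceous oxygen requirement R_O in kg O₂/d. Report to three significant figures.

R_O ≈ 502 kg O₂/d

Y_obs = Y / (1 + k_d θ_c) = 0.432 / (1 + 0.0454 × 17.4) = 0.432 / 1.790 = 0.2413.
Q·(S₀ − S) = 938 × (818 − 3.70) × 10⁻³ = 763.8 kg/d removed.
Biomass synthesised: P_X = Y_obs × 763.8 = 184.3 kg VSS/d.
R_O = Q·(S₀ − S) − 1.42·P_X = 763.8 − 1.42 × 184.3 = 502.0 kg O₂/d.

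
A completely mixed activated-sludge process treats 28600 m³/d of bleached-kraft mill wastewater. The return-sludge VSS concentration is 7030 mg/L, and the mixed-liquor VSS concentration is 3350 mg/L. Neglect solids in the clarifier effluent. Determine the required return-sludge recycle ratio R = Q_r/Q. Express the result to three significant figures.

R ≈ 0.910

Mass balance around the secondary clarifier (neglecting effluent solids): R = X / (X_r − X) = 3350 / (7030 − 3350) = 0.9103.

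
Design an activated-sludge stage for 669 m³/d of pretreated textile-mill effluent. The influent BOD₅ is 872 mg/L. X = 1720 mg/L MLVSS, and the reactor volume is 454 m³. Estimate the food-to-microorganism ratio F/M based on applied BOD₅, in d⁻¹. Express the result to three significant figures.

F/M = Q·S₀ / (V·X) = 669 × 872 / (454.0 × 1720) = 0.7471 g BOD₅·(g VSS·d)⁻¹.

F/M ≈ 0.747 d⁻¹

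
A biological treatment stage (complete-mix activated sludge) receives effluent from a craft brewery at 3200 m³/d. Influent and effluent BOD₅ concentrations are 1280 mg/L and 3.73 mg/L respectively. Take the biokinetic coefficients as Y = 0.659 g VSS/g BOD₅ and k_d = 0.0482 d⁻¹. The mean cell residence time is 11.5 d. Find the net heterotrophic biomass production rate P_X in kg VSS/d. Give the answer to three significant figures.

P_X ≈ 1730 kg VSS/d

Correct the yield for decay: Y_obs = Y/(1 + k_d θ_c) = 0.659 / (1 + 0.0482 × 11.5) = 0.659 / 1.554 = 0.4240.
Substrate removed = Q·(S₀ − S) = 3200 m³/d × (1280 − 3.73) g/m³ = 4.08×10^6 g/d = 4084 kg/d.
Biomass produced: P_X = Y_obs·Q·ΔS = 0.4240 × 4084 ≈ 1732 kg VSS/d.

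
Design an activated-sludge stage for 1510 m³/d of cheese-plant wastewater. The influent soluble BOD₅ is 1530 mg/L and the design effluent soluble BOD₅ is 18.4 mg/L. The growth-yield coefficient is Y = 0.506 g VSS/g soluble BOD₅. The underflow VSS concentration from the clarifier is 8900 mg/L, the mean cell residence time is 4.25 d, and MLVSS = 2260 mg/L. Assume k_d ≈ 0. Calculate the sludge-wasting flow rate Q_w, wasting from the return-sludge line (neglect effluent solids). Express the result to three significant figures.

Q_w ≈ 130 m³/d

Biomass mass balance (decay neglected): V·X = Y·Q·(S₀ − S)·θ_c, so V = 0.506 × 1510 × (1530 − 18.4) × 4.25 / 2260 = 2172 m³.
θ_c = V·X/(Q_w·X_r) when wasting from the recycle, so Q_w = V·X/(θ_c·X_r) = 2172 × 2260 / (4.25 × 8900) = 129.8 m³/d.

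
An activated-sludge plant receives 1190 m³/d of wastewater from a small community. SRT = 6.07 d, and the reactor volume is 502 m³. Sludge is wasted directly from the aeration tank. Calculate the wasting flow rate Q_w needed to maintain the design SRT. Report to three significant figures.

For wasting at MLVSS concentration, Q_w = V/θ_c = 502.0/6.07 = 82.70 m³/d.

Q_w ≈ 82.7 m³/d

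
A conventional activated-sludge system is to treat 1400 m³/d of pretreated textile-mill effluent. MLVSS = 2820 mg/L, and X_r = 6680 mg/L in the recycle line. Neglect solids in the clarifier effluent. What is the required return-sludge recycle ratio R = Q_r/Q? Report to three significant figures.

Solids balance on the clarifier gives (1+R)X = R·X_r, so R = X/(X_r − X) = 2820 / (6680 − 2820) = 0.7306.

R ≈ 0.731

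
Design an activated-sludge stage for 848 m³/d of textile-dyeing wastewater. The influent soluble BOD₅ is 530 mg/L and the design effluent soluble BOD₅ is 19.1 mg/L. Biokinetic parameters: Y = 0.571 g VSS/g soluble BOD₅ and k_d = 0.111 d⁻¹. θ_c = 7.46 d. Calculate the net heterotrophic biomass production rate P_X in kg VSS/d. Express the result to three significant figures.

P_X ≈ 135 kg VSS/d

Observed yield with endogenous decay: Y_obs = Y / (1 + k_d·θ_c) = 0.571 / (1 + 0.111 × 7.46) = 0.571 / 1.828 = 0.3124 g VSS/g soluble BOD₅.
Substrate removed = Q·(S₀ − S) = 848 m³/d × (530 − 19.1) g/m³ = 4.33×10^5 g/d = 433.2 kg/d.
P_X = Y_obs · Q(S₀ − S) = 0.3124 × 433.2 = 135.3 kg VSS/d.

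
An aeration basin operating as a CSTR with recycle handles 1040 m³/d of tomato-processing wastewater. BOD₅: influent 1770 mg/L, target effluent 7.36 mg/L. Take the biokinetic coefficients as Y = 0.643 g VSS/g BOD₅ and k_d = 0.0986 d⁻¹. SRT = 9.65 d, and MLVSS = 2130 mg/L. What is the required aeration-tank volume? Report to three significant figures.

Rearranging the biomass balance for a CMAS with decay, V = Y·Q·ΔS·θ_c / [X·(1+k_d θ_c)] = 0.643 × 1040 × (1770 − 7.36) × 9.65 / [2130 × (1 + 0.0986 × 9.65)] = 1.14×10^7 / 4157 = 2736 m³.

V ≈ 2740 m³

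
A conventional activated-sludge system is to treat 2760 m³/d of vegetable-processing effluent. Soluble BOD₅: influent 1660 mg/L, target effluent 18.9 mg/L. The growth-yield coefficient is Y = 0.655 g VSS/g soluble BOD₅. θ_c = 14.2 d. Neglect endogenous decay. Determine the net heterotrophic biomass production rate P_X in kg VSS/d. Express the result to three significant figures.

P_X ≈ 2970 kg VSS/d

With endogenous decay neglected, the observed yield equals the true yield: Y_obs = Y = 0.655 g VSS/g soluble BOD₅.
Q·(S₀ − S) = 2760 × (1660 − 18.9) × 10⁻³ = 4529 kg/d removed.
P_X = Y_obs · Q(S₀ − S) = 0.6550 × 4529 = 2967 kg VSS/d.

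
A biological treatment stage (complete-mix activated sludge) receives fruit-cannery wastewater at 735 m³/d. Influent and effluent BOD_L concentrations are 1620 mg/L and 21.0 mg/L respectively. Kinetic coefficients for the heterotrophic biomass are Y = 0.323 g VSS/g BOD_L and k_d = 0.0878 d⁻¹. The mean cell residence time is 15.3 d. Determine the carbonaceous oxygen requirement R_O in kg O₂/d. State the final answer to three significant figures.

R_O ≈ 945 kg O₂/d

Y_obs = Y / (1 + k_d θ_c) = 0.323 / (1 + 0.0878 × 15.3) = 0.323 / 2.343 = 0.1378.
ΔS = 1620 − 21.0 = 1599 mg/L, so the substrate removal rate is 735 × 1599/1000 = 1175 kg BOD_L/d.
Biomass synthesised: P_X = Y_obs × 1175 = 162.0 kg VSS/d.
Carbonaceous O₂ demand = substrate oxidised − cell-mass equivalent = 1175 − 1.42 × 162.0 = 945.2 kg O₂/d.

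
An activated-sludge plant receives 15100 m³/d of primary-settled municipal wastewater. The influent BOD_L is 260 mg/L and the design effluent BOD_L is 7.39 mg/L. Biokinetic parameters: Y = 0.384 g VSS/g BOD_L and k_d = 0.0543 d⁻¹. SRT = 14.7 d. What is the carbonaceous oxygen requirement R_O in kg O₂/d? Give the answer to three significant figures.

The observed yield is Y_obs = Y/(1 + k_d·θ_c) = 0.384 / (1 + 0.0543 × 14.7) = 0.384 / 1.798 = 0.2135 g VSS per g BOD_L removed.
Mass of BOD_L removed per day: Q(S₀ − S) = 15100 × 252.6 g/m³ = 3814 kg/d.
P_X = Y_obs·Q·(S₀ − S) = 0.2135 × 3814 = 814.6 kg VSS/d.
R_O = Q·ΔS − 1.42 P_X = 3814 − 1157 = 2658 kg O₂/d.

R_O ≈ 2660 kg O₂/d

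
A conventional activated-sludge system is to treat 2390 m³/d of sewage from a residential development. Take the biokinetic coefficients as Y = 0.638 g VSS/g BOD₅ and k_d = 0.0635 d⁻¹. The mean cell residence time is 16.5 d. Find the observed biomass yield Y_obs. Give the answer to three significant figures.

Y_obs = Y / (1 + k_d θ_c) = 0.638 / (1 + 0.0635 × 16.5) = 0.638 / 2.048 = 0.3116.

Y_obs ≈ 0.312 g VSS/g BOD₅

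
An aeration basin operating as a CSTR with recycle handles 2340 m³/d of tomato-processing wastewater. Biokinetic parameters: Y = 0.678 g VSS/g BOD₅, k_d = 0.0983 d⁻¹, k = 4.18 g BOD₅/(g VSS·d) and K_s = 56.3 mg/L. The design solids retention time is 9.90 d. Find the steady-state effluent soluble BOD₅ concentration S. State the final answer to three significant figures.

S ≈ 4.26 mg/L

Effluent substrate depends only on kinetics and SRT: S = K_s(1 + k_d θ_c) / [θ_c(Yk − k_d) − 1] = 56.3 × (1 + 0.0983 × 9.90) / [9.90 × (0.678 × 4.18 − 0.0983) − 1] = 111.1 / 26.08 = 4.259 mg/L.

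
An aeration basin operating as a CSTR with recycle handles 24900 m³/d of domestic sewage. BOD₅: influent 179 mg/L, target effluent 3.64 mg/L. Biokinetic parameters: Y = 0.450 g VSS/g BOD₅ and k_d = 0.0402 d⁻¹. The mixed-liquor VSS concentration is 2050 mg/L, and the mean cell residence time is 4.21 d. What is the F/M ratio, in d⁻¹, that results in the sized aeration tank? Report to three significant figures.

Rearranging the biomass balance for a CMAS with decay, V = Y·Q·ΔS·θ_c / [X·(1+k_d θ_c)] = 0.450 × 24900 × (179 − 3.64) × 4.21 / [2050 × (1 + 0.0402 × 4.21)] = 8.27×10^6 / 2397 = 3451 m³.
F/M = applied load / biomass = Q·S₀/(V·X) = 24900 × 179 / (3451 × 2050) = 0.6300 d⁻¹.

F/M ≈ 0.630 d⁻¹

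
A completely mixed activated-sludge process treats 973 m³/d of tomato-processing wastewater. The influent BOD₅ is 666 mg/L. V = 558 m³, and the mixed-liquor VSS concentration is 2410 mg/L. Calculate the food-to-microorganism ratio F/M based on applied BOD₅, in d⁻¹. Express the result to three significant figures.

F/M = Q·S₀ / (V·X) = 973 × 666 / (558.0 × 2410) = 0.4819 g BOD₅·(g VSS·d)⁻¹.

F/M ≈ 0.482 d⁻¹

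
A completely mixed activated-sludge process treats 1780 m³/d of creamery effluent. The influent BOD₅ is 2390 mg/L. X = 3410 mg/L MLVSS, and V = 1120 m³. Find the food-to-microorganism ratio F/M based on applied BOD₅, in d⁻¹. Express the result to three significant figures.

F/M = applied load / biomass = Q·S₀/(V·X) = 1780 × 2390 / (1120 × 3410) = 1.114 d⁻¹.

F/M ≈ 1.11 d⁻¹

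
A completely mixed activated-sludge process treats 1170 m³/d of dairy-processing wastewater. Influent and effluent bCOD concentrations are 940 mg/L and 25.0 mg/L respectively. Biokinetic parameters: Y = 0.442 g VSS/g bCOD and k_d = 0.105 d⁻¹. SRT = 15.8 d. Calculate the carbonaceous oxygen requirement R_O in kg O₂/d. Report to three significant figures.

The observed yield is Y_obs = Y/(1 + k_d·θ_c) = 0.442 / (1 + 0.105 × 15.8) = 0.442 / 2.659 = 0.1662 g VSS per g bCOD removed.
Mass of bCOD removed per day: Q(S₀ − S) = 1170 × 915.0 g/m³ = 1071 kg/d.
Net sludge production P_X = 0.1662 × 1071 = 178.0 kg VSS/d.
R_O = Q·(S₀ − S) − 1.42·P_X = 1071 − 1.42 × 178.0 = 817.9 kg O₂/d.

R_O ≈ 818 kg O₂/d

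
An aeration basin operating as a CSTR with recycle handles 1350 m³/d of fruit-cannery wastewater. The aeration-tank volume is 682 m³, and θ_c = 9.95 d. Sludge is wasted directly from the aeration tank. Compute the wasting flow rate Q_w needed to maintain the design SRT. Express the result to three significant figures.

Q_w ≈ 68.5 m³/d

Wasting from the aeration tank: Q_w = V / θ_c = 682.0 / 9.95 = 68.54 m³/d.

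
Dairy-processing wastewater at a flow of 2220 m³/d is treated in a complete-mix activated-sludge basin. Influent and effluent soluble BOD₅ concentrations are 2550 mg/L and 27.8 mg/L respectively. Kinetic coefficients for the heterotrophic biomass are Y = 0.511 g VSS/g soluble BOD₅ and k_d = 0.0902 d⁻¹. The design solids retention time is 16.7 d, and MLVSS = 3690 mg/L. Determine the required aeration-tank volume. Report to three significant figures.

Rearranging the biomass balance for a CMAS with decay, V = Y·Q·ΔS·θ_c / [X·(1+k_d θ_c)] = 0.511 × 2220 × (2550 − 27.8) × 16.7 / [3690 × (1 + 0.0902 × 16.7)] = 4.78×10^7 / 9248 = 5167 m³.

V ≈ 5170 m³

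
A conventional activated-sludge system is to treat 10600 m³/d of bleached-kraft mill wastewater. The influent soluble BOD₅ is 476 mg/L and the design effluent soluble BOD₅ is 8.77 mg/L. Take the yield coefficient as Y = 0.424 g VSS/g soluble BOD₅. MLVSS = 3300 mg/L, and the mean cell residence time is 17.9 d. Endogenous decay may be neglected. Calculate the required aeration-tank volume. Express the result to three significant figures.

V·X = Y·Q·ΔS·θ_c gives V = 0.424 × 10600 × (476 − 8.77) × 17.9 / 3300 = 11390 m³.

V ≈ 11400 m³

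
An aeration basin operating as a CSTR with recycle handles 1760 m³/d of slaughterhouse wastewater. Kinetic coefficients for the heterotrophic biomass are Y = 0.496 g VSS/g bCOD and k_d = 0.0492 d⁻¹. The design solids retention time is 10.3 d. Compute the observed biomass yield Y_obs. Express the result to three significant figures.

Observed yield with endogenous decay: Y_obs = Y / (1 + k_d·θ_c) = 0.496 / (1 + 0.0492 × 10.3) = 0.496 / 1.507 = 0.3292 g VSS/g bCOD.

Y_obs ≈ 0.329 g VSS/g bCOD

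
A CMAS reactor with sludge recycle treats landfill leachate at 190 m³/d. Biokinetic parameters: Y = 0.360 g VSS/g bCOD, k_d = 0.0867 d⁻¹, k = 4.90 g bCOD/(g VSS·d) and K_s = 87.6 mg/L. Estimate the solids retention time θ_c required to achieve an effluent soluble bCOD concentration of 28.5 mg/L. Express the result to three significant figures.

θ_c ≈ 2.89 d

At the target effluent, Y k S/(K_s+S) = 0.360×4.90×28.5/116.1 = 0.4330 d⁻¹.
Then 1/θ_c = μ − k_d = 0.4330 − 0.0867 = 0.3463 d⁻¹, giving θ_c = 2.887 d.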